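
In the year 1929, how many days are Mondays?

52

January 1, 1929 is a Tuesday.
That's 365 days from start to end, counting both.
365 = 7 × 52 + 1, so there are 52 full weeks plus 1 extra day.
Each full week contributes one Monday: 52 so far.
The 1 extra day is Tuesday — none qualify.
Total: 52 + 0 = 52.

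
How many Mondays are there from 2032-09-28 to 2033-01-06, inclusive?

14

2032-09-28 is a Tuesday.
From 2032-09-28 to 2033-01-06 is 101 days inclusive.
101 = 7 × 14 + 3, so there are 14 full weeks plus 3 extra days.
Each full week contributes one Monday: 14 so far.
The 3 extra days are Tuesday, Wednesday, Thursday — none qualify.
Total: 14 + 0 = 14.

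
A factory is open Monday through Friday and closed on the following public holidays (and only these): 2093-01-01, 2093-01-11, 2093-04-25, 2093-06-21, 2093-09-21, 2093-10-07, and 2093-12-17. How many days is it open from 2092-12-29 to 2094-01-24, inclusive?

276

2092-12-29 is a Monday.
That's 392 days from start to end, counting both.
392 = 7 × 56, so the span is exactly 56 full weeks.
Each full week contributes 5 weekdays (Mon–Fri): 56 × 5 = 280.
Total: 280.
Holidays: 2093-01-01 (Thu); 2093-01-11 (Sun); 2093-04-25 (Sat); 2093-06-21 (Sun); 2093-09-21 (Mon); 2093-10-07 (Wed); 2093-12-17 (Thu).
4 of the 7 holidays fall on weekdays; the rest are weekends and were already excluded.
Business days: 280 − 4 = 276.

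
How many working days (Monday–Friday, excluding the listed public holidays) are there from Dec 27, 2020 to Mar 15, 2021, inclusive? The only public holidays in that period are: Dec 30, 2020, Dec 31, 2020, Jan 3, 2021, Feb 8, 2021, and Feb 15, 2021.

Dec 27, 2020 is a Sunday.
From Dec 27, 2020 to Mar 15, 2021 is 79 days inclusive.
79 = 7 × 11 + 2, so there are 11 full weeks plus 2 extra days.
Each full week contributes 5 weekdays (Mon–Fri): 11 × 5 = 55.
The 2 extra days are Sun, Mon — 1 of them qualifies.
Total: 55 + 1 = 56.
Holidays: Dec 30, 2020 (Wed); Dec 31, 2020 (Thu); Jan 3, 2021 (Sun); Feb 8, 2021 (Mon); Feb 15, 2021 (Mon).
4 of the 5 holidays fall on weekdays; the rest are weekends and were already excluded.
Business days: 56 − 4 = 52.

52 working days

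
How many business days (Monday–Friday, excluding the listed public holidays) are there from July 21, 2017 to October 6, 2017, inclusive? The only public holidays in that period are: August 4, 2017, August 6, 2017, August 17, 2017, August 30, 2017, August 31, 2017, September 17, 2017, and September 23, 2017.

July 21, 2017 is a Friday.
That's 78 days from start to end, counting both.
78 = 7 × 11 + 1, so there are 11 full weeks plus 1 extra day.
Each full week contributes 5 weekdays (Mon–Fri): 11 × 5 = 55.
The 1 extra day is Fri — 1 of them qualifies.
Total: 55 + 1 = 56.
Holidays: August 4, 2017 (Fri); August 6, 2017 (Sun); August 17, 2017 (Thu); August 30, 2017 (Wed); August 31, 2017 (Thu); September 17, 2017 (Sun); September 23, 2017 (Sat).
4 of the 7 holidays fall on weekdays; the rest are weekends and were already excluded.
Business days: 56 − 4 = 52.

52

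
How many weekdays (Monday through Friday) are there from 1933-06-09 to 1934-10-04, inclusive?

1933-06-09 is a Friday.
That's 483 days from start to end, counting both.
483 = 7 × 69, so the span is exactly 69 full weeks.
Each full week contributes 5 weekdays (Mon–Fri): 69 × 5 = 345.
Total: 345.

345 weekdays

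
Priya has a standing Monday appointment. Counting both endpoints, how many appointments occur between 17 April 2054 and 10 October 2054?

25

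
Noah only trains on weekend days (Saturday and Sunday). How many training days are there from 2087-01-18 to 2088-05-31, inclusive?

2087-01-18 is a Saturday.
From 2087-01-18 to 2088-05-31 is 500 days inclusive.
500 = 7 × 71 + 3, so there are 71 full weeks plus 3 extra days.
Each full week contributes 2 weekend days (Sat, Sun): 71 × 2 = 142.
The 3 extra days are Saturday, Sunday, Monday — 2 of them qualify.
Total: 142 + 2 = 144.

144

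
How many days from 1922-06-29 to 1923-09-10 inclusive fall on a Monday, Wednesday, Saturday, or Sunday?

1922-06-29 is a Thursday.
That's 439 days from start to end, counting both.
439 = 7 × 62 + 5, so there are 62 full weeks plus 5 extra days.
Each full week contributes 4 days from the set (Mon, Wed, Sat, Sun): 62 × 4 = 248.
The 5 extra days are Thu, Fri, Sat, Sun, Mon — 3 of them qualify.
Total: 248 + 3 = 251.

251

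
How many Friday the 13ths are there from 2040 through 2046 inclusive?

14

Friday-the-13ths by year:
2040: Jan, Apr, Jul
2041: Sep, Dec
2042: Jun
2043: Feb, Mar, Nov
2044: May
2045: Jan, Oct
2046: Apr, Jul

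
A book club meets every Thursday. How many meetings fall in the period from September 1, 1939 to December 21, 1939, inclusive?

16

September 1, 1939 is a Friday.
The range spans 112 days (inclusive of both endpoints).
112 = 7 × 16, so the span is exactly 16 full weeks.
Each full week contributes one Thursday: 16 so far.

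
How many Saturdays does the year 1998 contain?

January 1, 1998 is a Thursday.
The range spans 365 days (inclusive of both endpoints).
365 = 7 × 52 + 1, so there are 52 full weeks plus 1 extra day.
Each full week contributes one Saturday: 52 so far.
The 1 extra day is Thu — none qualify.
Total: 52 + 0 = 52.

52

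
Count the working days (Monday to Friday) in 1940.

1 January 1940 is a Monday.
The range spans 366 days (inclusive of both endpoints).
366 = 7 × 52 + 2, so there are 52 full weeks plus 2 extra days.
Each full week contributes 5 weekdays (Mon–Fri): 52 × 5 = 260.
The 2 extra days are Monday, Tuesday — 2 of them qualify.
Total: 260 + 2 = 262.

262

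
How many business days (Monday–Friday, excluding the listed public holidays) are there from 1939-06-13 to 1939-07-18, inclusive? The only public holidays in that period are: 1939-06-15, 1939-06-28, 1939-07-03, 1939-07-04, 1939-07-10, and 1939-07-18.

1939-06-13 is a Tuesday.
From 1939-06-13 to 1939-07-18 is 36 days inclusive.
36 = 7 × 5 + 1, so there are 5 full weeks plus 1 extra day.
Each full week contributes 5 weekdays (Mon–Fri): 5 × 5 = 25.
The 1 extra day is Tue — 1 of them qualifies.
Total: 25 + 1 = 26.
Holidays: 1939-06-15 (Thu); 1939-06-28 (Wed); 1939-07-03 (Mon); 1939-07-04 (Tue); 1939-07-10 (Mon); 1939-07-18 (Tue).
All 6 holidays fall on weekdays, so subtract 6.
Business days: 26 − 6 = 20.

20 business days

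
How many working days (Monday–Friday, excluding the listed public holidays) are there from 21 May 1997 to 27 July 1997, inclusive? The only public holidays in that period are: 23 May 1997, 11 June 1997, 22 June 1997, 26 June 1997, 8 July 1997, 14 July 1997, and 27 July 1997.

21 May 1997 is a Wednesday.
The range spans 68 days (inclusive of both endpoints).
68 = 7 × 9 + 5, so there are 9 full weeks plus 5 extra days.
Each full week contributes 5 weekdays (Mon–Fri): 9 × 5 = 45.
The 5 extra days are Wed, Thu, Fri, Sat, Sun — 3 of them qualify.
Total: 45 + 3 = 48.
Holidays: 23 May 1997 (Fri); 11 June 1997 (Wed); 22 June 1997 (Sun); 26 June 1997 (Thu); 8 July 1997 (Tue); 14 July 1997 (Mon); 27 July 1997 (Sun).
5 of the 7 holidays fall on weekdays; the rest are weekends and were already excluded.
Business days: 48 − 5 = 43.

43 working days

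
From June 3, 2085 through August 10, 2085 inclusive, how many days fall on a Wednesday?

10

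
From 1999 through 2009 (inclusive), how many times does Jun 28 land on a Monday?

Day of week of June 28 in each year:
1999: Mon ✓, 2000: Wed, 2001: Thu, 2002: Fri, 2003: Sat, 2004: Mon ✓, 2005: Tue, 2006: Wed, 2007: Thu, 2008: Sat, 2009: Sun
Mondays: 1999, 2004.

2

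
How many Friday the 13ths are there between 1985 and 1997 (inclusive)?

22

Friday-the-13ths by year:
1985: Sep, Dec
1986: Jun
1987: Feb, Mar, Nov
1988: May
1989: Jan, Oct
1990: Apr, Jul
1991: Sep, Dec
1992: Mar, Nov
1993: Aug
1994: May
1995: Jan, Oct
1996: Sep, Dec
1997: Jun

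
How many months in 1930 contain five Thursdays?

4

A month has five Thursdays exactly when Thursday falls within its first (length − 28) days.
Jan: 31 days, starts Wed → 5 of Wed, Thu, Fri ✓
Feb: 28 days, starts Sat → 5 of (none)
Mar: 31 days, starts Sat → 5 of Sat, Sun, Mon
Apr: 30 days, starts Tue → 5 of Tue, Wed
May: 31 days, starts Thu → 5 of Thu, Fri, Sat ✓
Jun: 30 days, starts Sun → 5 of Sun, Mon
Jul: 31 days, starts Tue → 5 of Tue, Wed, Thu ✓
Aug: 31 days, starts Fri → 5 of Fri, Sat, Sun
Sep: 30 days, starts Mon → 5 of Mon, Tue
Oct: 31 days, starts Wed → 5 of Wed, Thu, Fri ✓
Nov: 30 days, starts Sat → 5 of Sat, Sun
Dec: 31 days, starts Mon → 5 of Mon, Tue, Wed
Months with five Thursdays: Jan, May, Jul, Oct.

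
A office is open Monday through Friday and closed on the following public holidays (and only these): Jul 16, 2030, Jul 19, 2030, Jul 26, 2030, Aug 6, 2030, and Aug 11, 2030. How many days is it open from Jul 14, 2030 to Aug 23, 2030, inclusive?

26 working days

Jul 14, 2030 is a Sunday.
From Jul 14, 2030 to Aug 23, 2030 is 41 days inclusive.
41 = 7 × 5 + 6, so there are 5 full weeks plus 6 extra days.
Each full week contributes 5 weekdays (Mon–Fri): 5 × 5 = 25.
The 6 extra days are Sun, Mon, Tue, Wed, Thu, Fri — 5 of them qualify.
Total: 25 + 5 = 30.
Holidays: Jul 16, 2030 (Tue); Jul 19, 2030 (Fri); Jul 26, 2030 (Fri); Aug 6, 2030 (Tue); Aug 11, 2030 (Sun).
4 of the 5 holidays fall on weekdays; the rest are weekends and were already excluded.
Business days: 30 − 4 = 26.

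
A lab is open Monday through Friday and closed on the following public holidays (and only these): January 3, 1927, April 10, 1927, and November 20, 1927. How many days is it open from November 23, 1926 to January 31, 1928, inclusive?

November 23, 1926 is a Tuesday.
The range spans 435 days (inclusive of both endpoints).
435 = 7 × 62 + 1, so there are 62 full weeks plus 1 extra day.
Each full week contributes 5 weekdays (Mon–Fri): 62 × 5 = 310.
The 1 extra day is Tuesday — 1 of them qualifies.
Total: 310 + 1 = 311.
Holidays: January 3, 1927 (Mon); April 10, 1927 (Sun); November 20, 1927 (Sun).
1 of the 3 holidays fall on weekdays; the rest are weekends and were already excluded.
Business days: 311 − 1 = 310.

310 business days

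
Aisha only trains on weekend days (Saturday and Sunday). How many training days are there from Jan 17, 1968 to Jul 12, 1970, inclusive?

Jan 17, 1968 is a Wednesday.
That's 908 days from start to end, counting both.
908 = 7 × 129 + 5, so there are 129 full weeks plus 5 extra days.
Each full week contributes 2 weekend days (Sat, Sun): 129 × 2 = 258.
The 5 extra days are Wed, Thu, Fri, Sat, Sun — 2 of them qualify.
Total: 258 + 2 = 260.

260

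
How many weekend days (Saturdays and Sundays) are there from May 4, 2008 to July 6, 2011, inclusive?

May 4, 2008 is a Sunday.
That's 1159 days from start to end, counting both.
1159 = 7 × 165 + 4, so there are 165 full weeks plus 4 extra days.
Each full week contributes 2 weekend days (Sat, Sun): 165 × 2 = 330.
The 4 extra days are Sun, Mon, Tue, Wed — 1 of them qualifies.
Total: 330 + 1 = 331.

331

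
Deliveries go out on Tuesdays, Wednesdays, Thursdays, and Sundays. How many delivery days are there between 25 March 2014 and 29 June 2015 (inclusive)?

25 March 2014 is a Tuesday.
From 25 March 2014 to 29 June 2015 is 462 days inclusive.
462 = 7 × 66, so the span is exactly 66 full weeks.
Each full week contributes 4 days from the set (Tue, Wed, Thu, Sun): 66 × 4 = 264.

264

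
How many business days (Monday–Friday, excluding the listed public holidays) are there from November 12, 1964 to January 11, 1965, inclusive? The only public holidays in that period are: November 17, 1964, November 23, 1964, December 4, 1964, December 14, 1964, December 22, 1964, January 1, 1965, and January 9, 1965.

November 12, 1964 is a Thursday.
The range spans 61 days (inclusive of both endpoints).
61 = 7 × 8 + 5, so there are 8 full weeks plus 5 extra days.
Each full week contributes 5 weekdays (Mon–Fri): 8 × 5 = 40.
The 5 extra days are Thu, Fri, Sat, Sun, Mon — 3 of them qualify.
Total: 40 + 3 = 43.
Holidays: November 17, 1964 (Tue); November 23, 1964 (Mon); December 4, 1964 (Fri); December 14, 1964 (Mon); December 22, 1964 (Tue); January 1, 1965 (Fri); January 9, 1965 (Sat).
6 of the 7 holidays fall on weekdays; the rest are weekends and were already excluded.
Business days: 43 − 6 = 37.

37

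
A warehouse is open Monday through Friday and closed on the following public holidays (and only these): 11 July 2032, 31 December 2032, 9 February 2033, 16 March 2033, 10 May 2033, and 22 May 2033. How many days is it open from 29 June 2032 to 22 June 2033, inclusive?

29 June 2032 is a Tuesday.
The range spans 359 days (inclusive of both endpoints).
359 = 7 × 51 + 2, so there are 51 full weeks plus 2 extra days.
Each full week contributes 5 weekdays (Mon–Fri): 51 × 5 = 255.
The 2 extra days are Tuesday, Wednesday — 2 of them qualify.
Total: 255 + 2 = 257.
Holidays: 11 July 2032 (Sun); 31 December 2032 (Fri); 9 February 2033 (Wed); 16 March 2033 (Wed); 10 May 2033 (Tue); 22 May 2033 (Sun).
4 of the 6 holidays fall on weekdays; the rest are weekends and were already excluded.
Business days: 257 − 4 = 253.

253 working days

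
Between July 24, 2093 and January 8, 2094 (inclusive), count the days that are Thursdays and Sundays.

48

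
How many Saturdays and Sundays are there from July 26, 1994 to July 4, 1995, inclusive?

98

July 26, 1994 is a Tuesday.
The range spans 344 days (inclusive of both endpoints).
344 = 7 × 49 + 1, so there are 49 full weeks plus 1 extra day.
Each full week contributes 2 weekend days (Sat, Sun): 49 × 2 = 98.
The 1 extra day is Tuesday — none qualify.
Total: 98 + 0 = 98.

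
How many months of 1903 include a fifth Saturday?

4

A month has five Saturdays exactly when Saturday falls within its first (length − 28) days.
Jan: 31 days, starts Thu → 5 of Thu, Fri, Sat ✓
Feb: 28 days, starts Sun → 5 of (none)
Mar: 31 days, starts Sun → 5 of Sun, Mon, Tue
Apr: 30 days, starts Wed → 5 of Wed, Thu
May: 31 days, starts Fri → 5 of Fri, Sat, Sun ✓
Jun: 30 days, starts Mon → 5 of Mon, Tue
Jul: 31 days, starts Wed → 5 of Wed, Thu, Fri
Aug: 31 days, starts Sat → 5 of Sat, Sun, Mon ✓
Sep: 30 days, starts Tue → 5 of Tue, Wed
Oct: 31 days, starts Thu → 5 of Thu, Fri, Sat ✓
Nov: 30 days, starts Sun → 5 of Sun, Mon
Dec: 31 days, starts Tue → 5 of Tue, Wed, Thu
Months with five Saturdays: Jan, May, Aug, Oct.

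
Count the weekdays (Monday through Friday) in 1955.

260

1 January 1955 is a Saturday.
From 1 January 1955 to 31 December 1955 is 365 days inclusive.
365 = 7 × 52 + 1, so there are 52 full weeks plus 1 extra day.
Each full week contributes 5 weekdays (Mon–Fri): 52 × 5 = 260.
The 1 extra day is Sat — none qualify.
Total: 260 + 0 = 260.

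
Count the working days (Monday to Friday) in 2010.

261 weekdays

Jan 1, 2010 is a Friday.
The range spans 365 days (inclusive of both endpoints).
365 = 7 × 52 + 1, so there are 52 full weeks plus 1 extra day.
Each full week contributes 5 weekdays (Mon–Fri): 52 × 5 = 260.
The 1 extra day is Friday — 1 of them qualifies.
Total: 260 + 1 = 261.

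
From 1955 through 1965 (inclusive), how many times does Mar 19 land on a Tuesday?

2

Day of week of March 19 in each year:
1955: Sat, 1956: Mon, 1957: Tue ✓, 1958: Wed, 1959: Thu, 1960: Sat, 1961: Sun, 1962: Mon, 1963: Tue ✓, 1964: Thu, 1965: Fri
Tuesdays: 1957, 1963.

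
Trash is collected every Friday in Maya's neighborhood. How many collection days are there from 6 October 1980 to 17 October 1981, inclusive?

6 October 1980 is a Monday.
The range spans 377 days (inclusive of both endpoints).
377 = 7 × 53 + 6, so there are 53 full weeks plus 6 extra days.
Each full week contributes one Friday: 53 so far.
The 6 extra days are Monday, Tuesday, Wednesday, Thursday, Friday, Saturday — 1 of them qualifies.
Total: 53 + 1 = 54.

54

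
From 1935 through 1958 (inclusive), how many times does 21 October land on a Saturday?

Day of week of October 21 in each year:
1935: Mon, 1936: Wed, 1937: Thu, 1938: Fri, 1939: Sat ✓, 1940: Mon, 1941: Tue, 1942: Wed, 1943: Thu, 1944: Sat ✓, 1945: Sun, 1946: Mon, 1947: Tue, 1948: Thu, 1949: Fri, 1950: Sat ✓, 1951: Sun, 1952: Tue, 1953: Wed, 1954: Thu, 1955: Fri, 1956: Sun, 1957: Mon, 1958: Tue
Saturdays: 1939, 1944, 1950.

3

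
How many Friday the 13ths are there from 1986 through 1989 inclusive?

Friday-the-13ths by year:
1986: Jun
1987: Feb, Mar, Nov
1988: May
1989: Jan, Oct

7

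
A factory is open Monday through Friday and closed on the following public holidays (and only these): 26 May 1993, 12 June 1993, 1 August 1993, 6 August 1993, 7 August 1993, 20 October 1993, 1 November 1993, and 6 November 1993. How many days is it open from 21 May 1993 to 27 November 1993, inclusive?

132 working days

21 May 1993 is a Friday.
From 21 May 1993 to 27 November 1993 is 191 days inclusive.
191 = 7 × 27 + 2, so there are 27 full weeks plus 2 extra days.
Each full week contributes 5 weekdays (Mon–Fri): 27 × 5 = 135.
The 2 extra days are Friday, Saturday — 1 of them qualifies.
Total: 135 + 1 = 136.
Holidays: 26 May 1993 (Wed); 12 June 1993 (Sat); 1 August 1993 (Sun); 6 August 1993 (Fri); 7 August 1993 (Sat); 20 October 1993 (Wed); 1 November 1993 (Mon); 6 November 1993 (Sat).
4 of the 8 holidays fall on weekdays; the rest are weekends and were already excluded.
Business days: 136 − 4 = 132.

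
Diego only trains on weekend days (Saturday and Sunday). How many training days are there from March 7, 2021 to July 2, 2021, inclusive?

33

March 7, 2021 is a Sunday.
That's 118 days from start to end, counting both.
118 = 7 × 16 + 6, so there are 16 full weeks plus 6 extra days.
Each full week contributes 2 weekend days (Sat, Sun): 16 × 2 = 32.
The 6 extra days are Sun, Mon, Tue, Wed, Thu, Fri — 1 of them qualifies.
Total: 32 + 1 = 33.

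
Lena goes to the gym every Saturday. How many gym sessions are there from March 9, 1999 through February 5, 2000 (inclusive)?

48

March 9, 1999 is a Tuesday.
The range spans 334 days (inclusive of both endpoints).
334 = 7 × 47 + 5, so there are 47 full weeks plus 5 extra days.
Each full week contributes one Saturday: 47 so far.
The 5 extra days are Tuesday, Wednesday, Thursday, Friday, Saturday — 1 of them qualifies.
Total: 47 + 1 = 48.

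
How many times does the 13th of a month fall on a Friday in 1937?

1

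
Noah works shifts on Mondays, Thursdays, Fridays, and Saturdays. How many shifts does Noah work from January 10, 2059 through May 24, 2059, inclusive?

78

January 10, 2059 is a Friday.
That's 135 days from start to end, counting both.
135 = 7 × 19 + 2, so there are 19 full weeks plus 2 extra days.
Each full week contributes 4 days from the set (Mon, Thu, Fri, Sat): 19 × 4 = 76.
The 2 extra days are Friday, Saturday — 2 of them qualify.
Total: 76 + 2 = 78.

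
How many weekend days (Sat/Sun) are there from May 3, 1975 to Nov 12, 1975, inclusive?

56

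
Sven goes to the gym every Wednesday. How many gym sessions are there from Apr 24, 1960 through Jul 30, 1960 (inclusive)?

Apr 24, 1960 is a Sunday.
From Apr 24, 1960 to Jul 30, 1960 is 98 days inclusive.
98 = 7 × 14, so the span is exactly 14 full weeks.
Each full week contributes one Wednesday: 14 so far.
Total: 14.

14 Wednesdays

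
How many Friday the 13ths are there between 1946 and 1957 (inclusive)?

21

Friday-the-13ths by year:
1946: Sep, Dec
1947: Jun
1948: Feb, Aug
1949: May
1950: Jan, Oct
1951: Apr, Jul
1952: Jun
1953: Feb, Mar, Nov
1954: Aug
1955: May
1956: Jan, Apr, Jul
1957: Sep, Dec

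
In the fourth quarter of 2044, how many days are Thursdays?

13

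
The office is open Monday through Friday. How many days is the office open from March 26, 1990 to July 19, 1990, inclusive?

March 26, 1990 is a Monday.
From March 26, 1990 to July 19, 1990 is 116 days inclusive.
116 = 7 × 16 + 4, so there are 16 full weeks plus 4 extra days.
Each full week contributes 5 weekdays (Mon–Fri): 16 × 5 = 80.
The 4 extra days are Mon, Tue, Wed, Thu — 4 of them qualify.
Total: 80 + 4 = 84.

84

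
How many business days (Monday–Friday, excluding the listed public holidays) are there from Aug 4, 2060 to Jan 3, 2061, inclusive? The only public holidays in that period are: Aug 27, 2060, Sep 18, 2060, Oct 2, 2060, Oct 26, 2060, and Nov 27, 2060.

Aug 4, 2060 is a Wednesday.
The range spans 153 days (inclusive of both endpoints).
153 = 7 × 21 + 6, so there are 21 full weeks plus 6 extra days.
Each full week contributes 5 weekdays (Mon–Fri): 21 × 5 = 105.
The 6 extra days are Wednesday, Thursday, Friday, Saturday, Sunday, Monday — 4 of them qualify.
Total: 105 + 4 = 109.
Holidays: Aug 27, 2060 (Fri); Sep 18, 2060 (Sat); Oct 2, 2060 (Sat); Oct 26, 2060 (Tue); Nov 27, 2060 (Sat).
2 of the 5 holidays fall on weekdays; the rest are weekends and were already excluded.
Business days: 109 − 2 = 107.

107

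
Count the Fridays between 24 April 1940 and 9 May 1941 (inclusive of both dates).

24 April 1940 is a Wednesday.
That's 381 days from start to end, counting both.
381 = 7 × 54 + 3, so there are 54 full weeks plus 3 extra days.
Each full week contributes one Friday: 54 so far.
The 3 extra days are Wed, Thu, Fri — 1 of them qualifies.
Total: 54 + 1 = 55.

55 Fridays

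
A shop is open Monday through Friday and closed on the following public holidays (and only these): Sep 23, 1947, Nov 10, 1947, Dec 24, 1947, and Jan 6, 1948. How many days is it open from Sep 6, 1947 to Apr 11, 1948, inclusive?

151

Sep 6, 1947 is a Saturday.
From Sep 6, 1947 to Apr 11, 1948 is 219 days inclusive.
219 = 7 × 31 + 2, so there are 31 full weeks plus 2 extra days.
Each full week contributes 5 weekdays (Mon–Fri): 31 × 5 = 155.
The 2 extra days are Sat, Sun — none qualify.
Total: 155 + 0 = 155.
Holidays: Sep 23, 1947 (Tue); Nov 10, 1947 (Mon); Dec 24, 1947 (Wed); Jan 6, 1948 (Tue).
All 4 holidays fall on weekdays, so subtract 4.
Business days: 155 − 4 = 151.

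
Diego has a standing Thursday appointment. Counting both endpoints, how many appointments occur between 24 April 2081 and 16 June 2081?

8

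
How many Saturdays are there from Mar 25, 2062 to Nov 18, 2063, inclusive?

Mar 25, 2062 is a Saturday.
From Mar 25, 2062 to Nov 18, 2063 is 604 days inclusive.
604 = 7 × 86 + 2, so there are 86 full weeks plus 2 extra days.
Each full week contributes one Saturday: 86 so far.
The 2 extra days are Sat, Sun — 1 of them qualifies.
Total: 86 + 1 = 87.

87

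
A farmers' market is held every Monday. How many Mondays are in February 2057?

1 February 2057 is a Thursday.
From 1 February 2057 to 28 February 2057 is 28 days inclusive.
28 = 7 × 4, so the span is exactly 4 full weeks.
Each full week contributes one Monday: 4 so far.
Total: 4.

4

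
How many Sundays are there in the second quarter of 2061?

2061-04-01 is a Friday.
From 2061-04-01 to 2061-06-30 is 91 days inclusive.
91 = 7 × 13, so the span is exactly 13 full weeks.
Each full week contributes one Sunday: 13 so far.
Total: 13.

13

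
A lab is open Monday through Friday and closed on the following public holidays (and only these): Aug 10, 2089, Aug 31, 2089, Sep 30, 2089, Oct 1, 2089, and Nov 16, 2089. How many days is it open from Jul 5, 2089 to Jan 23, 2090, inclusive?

141 business days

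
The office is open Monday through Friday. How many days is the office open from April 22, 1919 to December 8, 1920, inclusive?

April 22, 1919 is a Tuesday.
That's 597 days from start to end, counting both.
597 = 7 × 85 + 2, so there are 85 full weeks plus 2 extra days.
Each full week contributes 5 weekdays (Mon–Fri): 85 × 5 = 425.
The 2 extra days are Tuesday, Wednesday — 2 of them qualify.
Total: 425 + 2 = 427.

427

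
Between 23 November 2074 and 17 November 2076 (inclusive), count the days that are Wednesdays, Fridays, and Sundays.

23 November 2074 is a Friday.
The range spans 726 days (inclusive of both endpoints).
726 = 7 × 103 + 5, so there are 103 full weeks plus 5 extra days.
Each full week contributes 3 days from the set (Wed, Fri, Sun): 103 × 3 = 309.
The 5 extra days are Friday, Saturday, Sunday, Monday, Tuesday — 2 of them qualify.
Total: 309 + 2 = 311.

311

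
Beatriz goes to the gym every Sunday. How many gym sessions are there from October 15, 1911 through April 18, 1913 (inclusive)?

79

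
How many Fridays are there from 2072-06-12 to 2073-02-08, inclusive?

2072-06-12 is a Sunday.
The range spans 242 days (inclusive of both endpoints).
242 = 7 × 34 + 4, so there are 34 full weeks plus 4 extra days.
Each full week contributes one Friday: 34 so far.
The 4 extra days are Sunday, Monday, Tuesday, Wednesday — none qualify.
Total: 34 + 0 = 34.

34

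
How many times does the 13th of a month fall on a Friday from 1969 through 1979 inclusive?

18

Friday-the-13ths by year:
1969: Jun
1970: Feb, Mar, Nov
1971: Aug
1972: Oct
1973: Apr, Jul
1974: Sep, Dec
1975: Jun
1976: Feb, Aug
1977: May
1978: Jan, Oct
1979: Apr, Jul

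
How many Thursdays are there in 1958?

January 1, 1958 is a Wednesday.
From January 1, 1958 to December 31, 1958 is 365 days inclusive.
365 = 7 × 52 + 1, so there are 52 full weeks plus 1 extra day.
Each full week contributes one Thursday: 52 so far.
The 1 extra day is Wed — none qualify.
Total: 52 + 0 = 52.

52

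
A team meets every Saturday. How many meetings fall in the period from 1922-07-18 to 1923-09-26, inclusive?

62 Saturdays

1922-07-18 is a Tuesday.
The range spans 436 days (inclusive of both endpoints).
436 = 7 × 62 + 2, so there are 62 full weeks plus 2 extra days.
Each full week contributes one Saturday: 62 so far.
The 2 extra days are Tuesday, Wednesday — none qualify.
Total: 62 + 0 = 62.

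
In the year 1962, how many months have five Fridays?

4

A month has five Fridays exactly when Friday falls within its first (length − 28) days.
Jan: 31 days, starts Mon → 5 of Mon, Tue, Wed
Feb: 28 days, starts Thu → 5 of (none)
Mar: 31 days, starts Thu → 5 of Thu, Fri, Sat ✓
Apr: 30 days, starts Sun → 5 of Sun, Mon
May: 31 days, starts Tue → 5 of Tue, Wed, Thu
Jun: 30 days, starts Fri → 5 of Fri, Sat ✓
Jul: 31 days, starts Sun → 5 of Sun, Mon, Tue
Aug: 31 days, starts Wed → 5 of Wed, Thu, Fri ✓
Sep: 30 days, starts Sat → 5 of Sat, Sun
Oct: 31 days, starts Mon → 5 of Mon, Tue, Wed
Nov: 30 days, starts Thu → 5 of Thu, Fri ✓
Dec: 31 days, starts Sat → 5 of Sat, Sun, Mon
Months with five Fridays: Mar, Jun, Aug, Nov.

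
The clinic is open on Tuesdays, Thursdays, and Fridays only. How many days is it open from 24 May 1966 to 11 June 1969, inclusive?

478

24 May 1966 is a Tuesday.
That's 1115 days from start to end, counting both.
1115 = 7 × 159 + 2, so there are 159 full weeks plus 2 extra days.
Each full week contributes 3 days from the set (Tue, Thu, Fri): 159 × 3 = 477.
The 2 extra days are Tuesday, Wednesday — 1 of them qualifies.
Total: 477 + 1 = 478.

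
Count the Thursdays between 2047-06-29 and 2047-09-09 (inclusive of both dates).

2047-06-29 is a Saturday.
That's 73 days from start to end, counting both.
73 = 7 × 10 + 3, so there are 10 full weeks plus 3 extra days.
Each full week contributes one Thursday: 10 so far.
The 3 extra days are Saturday, Sunday, Monday — none qualify.
Total: 10 + 0 = 10.

10 Thursdays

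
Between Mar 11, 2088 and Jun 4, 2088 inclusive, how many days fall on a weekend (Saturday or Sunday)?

Mar 11, 2088 is a Thursday.
From Mar 11, 2088 to Jun 4, 2088 is 86 days inclusive.
86 = 7 × 12 + 2, so there are 12 full weeks plus 2 extra days.
Each full week contributes 2 weekend days (Sat, Sun): 12 × 2 = 24.
The 2 extra days are Thu, Fri — none qualify.
Total: 24 + 0 = 24.

24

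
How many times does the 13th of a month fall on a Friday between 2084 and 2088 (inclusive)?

8

Friday-the-13ths by year:
2084: Oct
2085: Apr, Jul
2086: Sep, Dec
2087: Jun
2088: Feb, Aug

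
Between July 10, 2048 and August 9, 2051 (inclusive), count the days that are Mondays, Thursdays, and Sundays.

July 10, 2048 is a Friday.
From July 10, 2048 to August 9, 2051 is 1126 days inclusive.
1126 = 7 × 160 + 6, so there are 160 full weeks plus 6 extra days.
Each full week contributes 3 days from the set (Mon, Thu, Sun): 160 × 3 = 480.
The 6 extra days are Friday, Saturday, Sunday, Monday, Tuesday, Wednesday — 2 of them qualify.
Total: 480 + 2 = 482.

482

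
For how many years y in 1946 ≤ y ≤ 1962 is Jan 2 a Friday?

Day of week of January 2 in each year:
1946: Wed, 1947: Thu, 1948: Fri ✓, 1949: Sun, 1950: Mon, 1951: Tue, 1952: Wed, 1953: Fri ✓, 1954: Sat, 1955: Sun, 1956: Mon, 1957: Wed, 1958: Thu, 1959: Fri ✓, 1960: Sat, 1961: Mon, 1962: Tue
Fridays: 1948, 1953, 1959.

3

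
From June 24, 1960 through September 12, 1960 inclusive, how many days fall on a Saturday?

12 Saturdays

June 24, 1960 is a Friday.
The range spans 81 days (inclusive of both endpoints).
81 = 7 × 11 + 4, so there are 11 full weeks plus 4 extra days.
Each full week contributes one Saturday: 11 so far.
The 4 extra days are Friday, Saturday, Sunday, Monday — 1 of them qualifies.
Total: 11 + 1 = 12.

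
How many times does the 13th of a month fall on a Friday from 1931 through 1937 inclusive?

13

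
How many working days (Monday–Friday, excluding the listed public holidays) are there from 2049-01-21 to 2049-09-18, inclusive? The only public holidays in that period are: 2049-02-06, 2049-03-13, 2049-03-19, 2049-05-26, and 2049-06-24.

169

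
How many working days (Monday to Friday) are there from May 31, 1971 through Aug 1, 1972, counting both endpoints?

307

May 31, 1971 is a Monday.
That's 429 days from start to end, counting both.
429 = 7 × 61 + 2, so there are 61 full weeks plus 2 extra days.
Each full week contributes 5 weekdays (Mon–Fri): 61 × 5 = 305.
The 2 extra days are Mon, Tue — 2 of them qualify.
Total: 305 + 2 = 307.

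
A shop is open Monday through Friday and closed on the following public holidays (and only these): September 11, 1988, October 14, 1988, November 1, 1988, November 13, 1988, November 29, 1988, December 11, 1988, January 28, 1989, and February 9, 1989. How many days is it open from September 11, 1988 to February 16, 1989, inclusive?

September 11, 1988 is a Sunday.
From September 11, 1988 to February 16, 1989 is 159 days inclusive.
159 = 7 × 22 + 5, so there are 22 full weeks plus 5 extra days.
Each full week contributes 5 weekdays (Mon–Fri): 22 × 5 = 110.
The 5 extra days are Sunday, Monday, Tuesday, Wednesday, Thursday — 4 of them qualify.
Total: 110 + 4 = 114.
Holidays: September 11, 1988 (Sun); October 14, 1988 (Fri); November 1, 1988 (Tue); November 13, 1988 (Sun); November 29, 1988 (Tue); December 11, 1988 (Sun); January 28, 1989 (Sat); February 9, 1989 (Thu).
4 of the 8 holidays fall on weekdays; the rest are weekends and were already excluded.
Business days: 114 − 4 = 110.

110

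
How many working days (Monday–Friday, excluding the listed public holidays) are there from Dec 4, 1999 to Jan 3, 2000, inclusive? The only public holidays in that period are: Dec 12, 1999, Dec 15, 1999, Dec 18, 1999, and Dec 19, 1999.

Dec 4, 1999 is a Saturday.
The range spans 31 days (inclusive of both endpoints).
31 = 7 × 4 + 3, so there are 4 full weeks plus 3 extra days.
Each full week contributes 5 weekdays (Mon–Fri): 4 × 5 = 20.
The 3 extra days are Sat, Sun, Mon — 1 of them qualifies.
Total: 20 + 1 = 21.
Holidays: Dec 12, 1999 (Sun); Dec 15, 1999 (Wed); Dec 18, 1999 (Sat); Dec 19, 1999 (Sun).
1 of the 4 holidays fall on weekdays; the rest are weekends and were already excluded.
Business days: 21 − 1 = 20.

20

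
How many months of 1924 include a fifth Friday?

4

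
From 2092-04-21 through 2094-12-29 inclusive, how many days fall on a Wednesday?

2092-04-21 is a Monday.
From 2092-04-21 to 2094-12-29 is 983 days inclusive.
983 = 7 × 140 + 3, so there are 140 full weeks plus 3 extra days.
Each full week contributes one Wednesday: 140 so far.
The 3 extra days are Monday, Tuesday, Wednesday — 1 of them qualifies.
Total: 140 + 1 = 141.

141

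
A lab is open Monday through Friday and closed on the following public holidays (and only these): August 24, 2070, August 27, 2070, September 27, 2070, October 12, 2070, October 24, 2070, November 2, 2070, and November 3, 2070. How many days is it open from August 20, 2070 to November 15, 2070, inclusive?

August 20, 2070 is a Wednesday.
That's 88 days from start to end, counting both.
88 = 7 × 12 + 4, so there are 12 full weeks plus 4 extra days.
Each full week contributes 5 weekdays (Mon–Fri): 12 × 5 = 60.
The 4 extra days are Wed, Thu, Fri, Sat — 3 of them qualify.
Total: 60 + 3 = 63.
Holidays: August 24, 2070 (Sun); August 27, 2070 (Wed); September 27, 2070 (Sat); October 12, 2070 (Sun); October 24, 2070 (Fri); November 2, 2070 (Sun); November 3, 2070 (Mon).
3 of the 7 holidays fall on weekdays; the rest are weekends and were already excluded.
Business days: 63 − 3 = 60.

60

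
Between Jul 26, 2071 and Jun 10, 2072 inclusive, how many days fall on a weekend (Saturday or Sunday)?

91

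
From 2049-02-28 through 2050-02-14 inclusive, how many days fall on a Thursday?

2049-02-28 is a Sunday.
That's 352 days from start to end, counting both.
352 = 7 × 50 + 2, so there are 50 full weeks plus 2 extra days.
Each full week contributes one Thursday: 50 so far.
The 2 extra days are Sun, Mon — none qualify.
Total: 50 + 0 = 50.

50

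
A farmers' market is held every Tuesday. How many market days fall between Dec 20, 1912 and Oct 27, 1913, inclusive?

44

Dec 20, 1912 is a Friday.
The range spans 312 days (inclusive of both endpoints).
312 = 7 × 44 + 4, so there are 44 full weeks plus 4 extra days.
Each full week contributes one Tuesday: 44 so far.
The 4 extra days are Friday, Saturday, Sunday, Monday — none qualify.
Total: 44 + 0 = 44.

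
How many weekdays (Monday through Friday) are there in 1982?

261 weekdays

January 1, 1982 is a Friday.
From January 1, 1982 to December 31, 1982 is 365 days inclusive.
365 = 7 × 52 + 1, so there are 52 full weeks plus 1 extra day.
Each full week contributes 5 weekdays (Mon–Fri): 52 × 5 = 260.
The 1 extra day is Friday — 1 of them qualifies.
Total: 260 + 1 = 261.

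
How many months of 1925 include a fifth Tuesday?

A month has five Tuesdays exactly when Tuesday falls within its first (length − 28) days.
Jan: 31 days, starts Thu → 5 of Thu, Fri, Sat
Feb: 28 days, starts Sun → 5 of (none)
Mar: 31 days, starts Sun → 5 of Sun, Mon, Tue ✓
Apr: 30 days, starts Wed → 5 of Wed, Thu
May: 31 days, starts Fri → 5 of Fri, Sat, Sun
Jun: 30 days, starts Mon → 5 of Mon, Tue ✓
Jul: 31 days, starts Wed → 5 of Wed, Thu, Fri
Aug: 31 days, starts Sat → 5 of Sat, Sun, Mon
Sep: 30 days, starts Tue → 5 of Tue, Wed ✓
Oct: 31 days, starts Thu → 5 of Thu, Fri, Sat
Nov: 30 days, starts Sun → 5 of Sun, Mon
Dec: 31 days, starts Tue → 5 of Tue, Wed, Thu ✓
Months with five Tuesdays: Mar, Jun, Sep, Dec.

4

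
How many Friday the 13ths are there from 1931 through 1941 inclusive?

Friday-the-13ths by year:
1931: Feb, Mar, Nov
1932: May
1933: Jan, Oct
1934: Apr, Jul
1935: Sep, Dec
1936: Mar, Nov
1937: Aug
1938: May
1939: Jan, Oct
1940: Sep, Dec
1941: Jun

19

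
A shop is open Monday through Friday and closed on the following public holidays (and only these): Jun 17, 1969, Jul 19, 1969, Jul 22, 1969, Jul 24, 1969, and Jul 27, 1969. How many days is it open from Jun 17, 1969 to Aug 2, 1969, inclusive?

Jun 17, 1969 is a Tuesday.
That's 47 days from start to end, counting both.
47 = 7 × 6 + 5, so there are 6 full weeks plus 5 extra days.
Each full week contributes 5 weekdays (Mon–Fri): 6 × 5 = 30.
The 5 extra days are Tuesday, Wednesday, Thursday, Friday, Saturday — 4 of them qualify.
Total: 30 + 4 = 34.
Holidays: Jun 17, 1969 (Tue); Jul 19, 1969 (Sat); Jul 22, 1969 (Tue); Jul 24, 1969 (Thu); Jul 27, 1969 (Sun).
3 of the 5 holidays fall on weekdays; the rest are weekends and were already excluded.
Business days: 34 − 3 = 31.

31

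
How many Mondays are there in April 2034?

4

2034-04-01 is a Saturday.
That's 30 days from start to end, counting both.
30 = 7 × 4 + 2, so there are 4 full weeks plus 2 extra days.
Each full week contributes one Monday: 4 so far.
The 2 extra days are Saturday, Sunday — none qualify.
Total: 4 + 0 = 4.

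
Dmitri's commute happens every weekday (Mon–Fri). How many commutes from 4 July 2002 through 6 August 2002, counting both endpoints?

24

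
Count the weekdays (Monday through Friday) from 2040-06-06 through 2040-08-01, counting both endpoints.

41 weekdays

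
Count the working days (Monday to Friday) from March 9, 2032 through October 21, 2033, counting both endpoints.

424

March 9, 2032 is a Tuesday.
That's 592 days from start to end, counting both.
592 = 7 × 84 + 4, so there are 84 full weeks plus 4 extra days.
Each full week contributes 5 weekdays (Mon–Fri): 84 × 5 = 420.
The 4 extra days are Tuesday, Wednesday, Thursday, Friday — 4 of them qualify.
Total: 420 + 4 = 424.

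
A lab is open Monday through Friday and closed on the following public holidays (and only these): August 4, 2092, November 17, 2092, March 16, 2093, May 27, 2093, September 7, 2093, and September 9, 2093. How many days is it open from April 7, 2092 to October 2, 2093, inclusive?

384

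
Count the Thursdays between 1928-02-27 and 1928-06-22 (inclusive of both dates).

1928-02-27 is a Monday.
The range spans 117 days (inclusive of both endpoints).
117 = 7 × 16 + 5, so there are 16 full weeks plus 5 extra days.
Each full week contributes one Thursday: 16 so far.
The 5 extra days are Mon, Tue, Wed, Thu, Fri — 1 of them qualifies.
Total: 16 + 1 = 17.

17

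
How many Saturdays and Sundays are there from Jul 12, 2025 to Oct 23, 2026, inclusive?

Jul 12, 2025 is a Saturday.
The range spans 469 days (inclusive of both endpoints).
469 = 7 × 67, so the span is exactly 67 full weeks.
Each full week contributes 2 weekend days (Sat, Sun): 67 × 2 = 134.
Total: 134.

134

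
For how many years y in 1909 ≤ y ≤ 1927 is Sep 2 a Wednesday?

2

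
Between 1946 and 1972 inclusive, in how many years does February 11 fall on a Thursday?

4

Day of week of February 11 in each year:
1946: Mon, 1947: Tue, 1948: Wed, 1949: Fri, 1950: Sat, 1951: Sun, 1952: Mon, 1953: Wed, 1954: Thu ✓, 1955: Fri, 1956: Sat, 1957: Mon, 1958: Tue, 1959: Wed, 1960: Thu ✓, 1961: Sat, 1962: Sun, 1963: Mon, 1964: Tue, 1965: Thu ✓, 1966: Fri, 1967: Sat, 1968: Sun, 1969: Tue, 1970: Wed, 1971: Thu ✓, 1972: Fri
Thursdays: 1954, 1960, 1965, 1971.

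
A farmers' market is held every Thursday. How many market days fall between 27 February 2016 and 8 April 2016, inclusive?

27 February 2016 is a Saturday.
That's 42 days from start to end, counting both.
42 = 7 × 6, so the span is exactly 6 full weeks.
Each full week contributes one Thursday: 6 so far.

6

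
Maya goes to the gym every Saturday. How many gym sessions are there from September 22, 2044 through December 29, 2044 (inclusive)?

14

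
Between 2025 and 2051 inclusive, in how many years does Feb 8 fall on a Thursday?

Day of week of February 8 in each year:
2025: Sat, 2026: Sun, 2027: Mon, 2028: Tue, 2029: Thu ✓, 2030: Fri, 2031: Sat, 2032: Sun, 2033: Tue, 2034: Wed, 2035: Thu ✓, 2036: Fri, 2037: Sun, 2038: Mon, 2039: Tue, 2040: Wed, 2041: Fri, 2042: Sat, 2043: Sun, 2044: Mon, 2045: Wed, 2046: Thu ✓, 2047: Fri, 2048: Sat, 2049: Mon, 2050: Tue, 2051: Wed
Thursdays: 2029, 2035, 2046.

3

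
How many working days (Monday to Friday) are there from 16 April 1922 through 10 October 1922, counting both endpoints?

16 April 1922 is a Sunday.
That's 178 days from start to end, counting both.
178 = 7 × 25 + 3, so there are 25 full weeks plus 3 extra days.
Each full week contributes 5 weekdays (Mon–Fri): 25 × 5 = 125.
The 3 extra days are Sunday, Monday, Tuesday — 2 of them qualify.
Total: 125 + 2 = 127.

127 weekdays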